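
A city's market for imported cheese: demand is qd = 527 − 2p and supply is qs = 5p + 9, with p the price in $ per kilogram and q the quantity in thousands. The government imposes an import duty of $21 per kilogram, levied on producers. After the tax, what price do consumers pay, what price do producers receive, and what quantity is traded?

Without the tax, 527 − 2p = 5p + 9 gives 7p = 518, so p* = $74 and q* = 379.
With the tax collected from producers, supply shifts: qs = 5(p − 21) + 9.
New equilibrium: consumers pay $89, producers receive $68, q = 349. (Wedge: pb − ps = 21.)

Consumers pay $89; producers receive $68; quantity = 349.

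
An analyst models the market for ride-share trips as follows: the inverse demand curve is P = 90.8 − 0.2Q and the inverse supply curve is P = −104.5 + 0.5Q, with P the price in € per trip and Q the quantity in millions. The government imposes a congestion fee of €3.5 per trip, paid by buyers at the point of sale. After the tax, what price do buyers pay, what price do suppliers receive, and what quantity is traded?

Inverting to Q(P) form: Qd = 454 − 5P; Qs = 2P + 209.
Without the tax, 454 − 5P = 2P + 209 gives 7P = 245, so P* = €35 and Q* = 279.
With the tax collected from buyers, demand (in seller-price terms) shifts: Qd = 454 − 5(P + 3.5).
Solving gives Q = 274 with buyers paying €36 and suppliers receiving €32.5 (the €3.5 wedge).
The less price-elastic side of the market bears the larger share of a per-unit tax.

Buyers pay €36; suppliers receive €32.5; quantity = 274.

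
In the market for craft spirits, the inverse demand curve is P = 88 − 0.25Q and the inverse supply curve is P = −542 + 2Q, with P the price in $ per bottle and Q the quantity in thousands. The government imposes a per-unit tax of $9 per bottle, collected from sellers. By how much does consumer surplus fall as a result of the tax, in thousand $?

Rewrite in direct form: Qd = 352 − 4P and Qs = 0.5P + 271.
Without the tax, 352 − 4P = 0.5P + 271 gives 4.5P = 81, so P* = $18 and Q* = 280.
With the tax collected from sellers, supply shifts: Qs = 0.5(P − 9) + 271.
New equilibrium: consumers pay $19, sellers receive $10, Q = 276. (Wedge: Pb − Ps = 9.)
ΔCS is the trapezoid between Q = 276 and Q = 280 of height $1: ½ · (280 + 276) · 1 = $278.

Consumer surplus falls by $278 thousand.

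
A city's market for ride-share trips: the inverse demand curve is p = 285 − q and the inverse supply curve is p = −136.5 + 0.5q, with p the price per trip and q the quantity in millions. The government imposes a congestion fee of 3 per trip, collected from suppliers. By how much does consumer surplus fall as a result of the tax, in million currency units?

Consumer surplus falls by 560 million.

Rewrite in direct form: qd = 285 − p and qs = 2p + 273.
Before the tax: set 285 − p = 2p + 273 → p* = 4, q* = 281.
With the tax collected from suppliers, supply shifts: qs = 2(p − 3) + 273.
New equilibrium: consumers pay 6, suppliers receive 3, q = 279. (Wedge: pb − ps = 3.)
ΔCS is the trapezoid between Q = 279 and Q = 281 of height 2: ½ · (281 + 279) · 2 = 560.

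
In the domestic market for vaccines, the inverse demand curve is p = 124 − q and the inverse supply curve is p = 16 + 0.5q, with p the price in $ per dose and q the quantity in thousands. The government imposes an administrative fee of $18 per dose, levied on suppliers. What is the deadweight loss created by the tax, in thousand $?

Rewrite in direct form: qd = 124 − p and qs = 2p − 32.
Without the tax, 124 − p = 2p − 32 gives 3p = 156, so p* = $52 and q* = 72.
With the tax collected from suppliers, supply shifts: qs = 2(p − 18) − 32.
New equilibrium: consumers pay $64, suppliers receive $46, q = 60. (Wedge: pb − ps = 18.)
Quantity falls by |ΔQ| = |72 − 60| = 12.
DWL = ½ · t · |ΔQ| = ½ · 18 · 12 = $108.

Deadweight loss = $108 thousand.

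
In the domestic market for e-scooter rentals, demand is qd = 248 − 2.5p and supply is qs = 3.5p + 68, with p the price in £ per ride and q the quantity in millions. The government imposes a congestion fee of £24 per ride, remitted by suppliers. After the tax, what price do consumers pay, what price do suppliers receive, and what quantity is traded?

Before the tax: set 248 − 2.5p = 3.5p + 68 → p* = £30, q* = 173.
With the tax collected from suppliers, supply shifts: qs = 3.5(p − 24) + 68.
New equilibrium: consumers pay £44, suppliers receive £20, q = 138. (Wedge: pb − ps = 24.)

Consumers pay £44; suppliers receive £20; quantity = 138.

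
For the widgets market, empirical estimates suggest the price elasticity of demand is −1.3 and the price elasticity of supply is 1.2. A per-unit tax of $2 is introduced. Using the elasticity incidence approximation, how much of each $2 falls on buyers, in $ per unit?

Incidence ratio: buyers' share ≈ εs / (εs + |εd|) = 1.2 / (1.2 + 1.3) = 0.48.
So buyers bear ≈ 0.48 × $2 = $0.96; producers bear $1.04.

Buyers bear ≈ $0.96 per unit.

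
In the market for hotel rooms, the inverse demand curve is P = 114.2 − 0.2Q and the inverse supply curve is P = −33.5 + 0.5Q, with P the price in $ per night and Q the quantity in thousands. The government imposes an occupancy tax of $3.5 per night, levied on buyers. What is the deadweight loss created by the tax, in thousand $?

Rewrite in direct form: Qd = 571 − 5P and Qs = 2P + 67.
Before the tax: set 571 − 5P = 2P + 67 → P* = $72, Q* = 211.
With the tax collected from buyers, demand (in seller-price terms) shifts: Qd = 571 − 5(P + 3.5).
New equilibrium: buyers pay $73, suppliers receive $69.5, Q = 206. (Wedge: Pb − Ps = 3.5.)
Quantity falls by |ΔQ| = |211 − 206| = 5.
DWL = ½ · t · |ΔQ| = ½ · 3.5 · 5 = $8.75.

Deadweight loss = $8.75 thousand.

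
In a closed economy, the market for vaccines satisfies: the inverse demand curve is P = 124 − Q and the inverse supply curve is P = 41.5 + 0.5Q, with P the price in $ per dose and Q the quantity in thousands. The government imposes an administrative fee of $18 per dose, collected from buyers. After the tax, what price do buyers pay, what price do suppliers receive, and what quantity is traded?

Inverting to Q(P) form: Qd = 124 − P; Qs = 2P − 83.
Without the tax, 124 − P = 2P − 83 gives 3P = 207, so P* = $69 and Q* = 55.
With the tax collected from buyers, demand (in seller-price terms) shifts: Qd = 124 − (P + 18).
New equilibrium: buyers pay $81, suppliers receive $63, Q = 43. (Wedge: Pb − Ps = 18.)

Buyers pay $81; suppliers receive $63; quantity = 43.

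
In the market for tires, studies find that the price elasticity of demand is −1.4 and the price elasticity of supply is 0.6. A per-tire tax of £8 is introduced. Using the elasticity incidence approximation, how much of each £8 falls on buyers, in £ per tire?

Buyers bear ≈ £2.4 per tire.

Incidence ratio: buyers' share ≈ εs / (εs + |εd|) = 0.6 / (0.6 + 1.4) = 0.3.
So buyers bear ≈ 0.3 × £8 = £2.4; sellers bear £5.6.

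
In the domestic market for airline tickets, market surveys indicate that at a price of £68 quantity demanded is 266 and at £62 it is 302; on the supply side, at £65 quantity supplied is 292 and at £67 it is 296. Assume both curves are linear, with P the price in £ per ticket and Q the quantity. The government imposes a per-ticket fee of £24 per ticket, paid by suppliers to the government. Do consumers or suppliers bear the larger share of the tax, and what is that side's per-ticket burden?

Demand slope: (302 − 266)/(62 − 68) = -6, so Qd = 674 − 6P.
Supply slope: (296 − 292)/(67 − 65) = 2, so Qs = 2P + 162.
Without the tax, 674 − 6P = 2P + 162 gives 8P = 512, so P* = £64 and Q* = 290.
With the tax collected from suppliers, supply shifts: Qs = 2(P − 24) + 162.
New equilibrium: consumers pay £70, suppliers receive £46, Q = 254. (Wedge: Pb − Ps = 24.)
Per-ticket burden: consumers £6, suppliers £18.
Suppliers take the larger share because supply is less price-elastic here (demand slope 6 vs supply slope 2).

Suppliers bear the larger share: £18 per ticket.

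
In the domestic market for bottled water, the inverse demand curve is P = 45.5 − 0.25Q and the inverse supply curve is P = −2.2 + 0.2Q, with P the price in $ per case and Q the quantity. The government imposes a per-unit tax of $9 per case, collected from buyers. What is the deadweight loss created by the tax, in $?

Rewrite in direct form: Qd = 182 − 4P and Qs = 5P + 11.
Before the tax: set 182 − 4P = 5P + 11 → P* = $19, Q* = 106.
With the tax collected from buyers, demand (in seller-price terms) shifts: Qd = 182 − 4(P + 9).
Solving gives Q = 86 with buyers paying $24 and suppliers receiving $15 (the $9 wedge).
Quantity falls by |ΔQ| = |106 − 86| = 20.
DWL = ½ · t · |ΔQ| = ½ · 9 · 20 = $90.

Deadweight loss = $90.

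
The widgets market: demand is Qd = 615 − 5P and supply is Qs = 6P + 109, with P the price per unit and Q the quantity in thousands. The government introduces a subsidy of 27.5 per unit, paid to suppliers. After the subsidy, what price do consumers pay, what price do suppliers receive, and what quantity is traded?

Before the subsidy: set 615 − 5P = 6P + 109 → P* = 46, Q* = 385.
With a per-unit subsidy paid to suppliers, each receives P + 27.5 per unit sold, so supply becomes Qs = 6(P + 27.5) + 109.
Solving gives Q = 460 with consumers paying 31 and suppliers receiving 58.5 (the 27.5 wedge).

Consumers pay 31; suppliers receive 58.5; quantity = 460.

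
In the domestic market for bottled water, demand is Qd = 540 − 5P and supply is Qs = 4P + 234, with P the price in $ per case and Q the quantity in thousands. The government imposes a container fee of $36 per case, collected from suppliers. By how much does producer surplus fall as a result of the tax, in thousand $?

Without the tax, 540 − 5P = 4P + 234 gives 9P = 306, so P* = $34 and Q* = 370.
With the tax collected from suppliers, supply shifts: Qs = 4(P − 36) + 234.
New equilibrium: buyers pay $50, suppliers receive $14, Q = 290. (Wedge: Pb − Ps = 36.)
ΔPS is the trapezoid between Q = 290 and Q = 370 of height $20: ½ · (370 + 290) · 20 = $6600.

Producer surplus falls by $6600 thousand.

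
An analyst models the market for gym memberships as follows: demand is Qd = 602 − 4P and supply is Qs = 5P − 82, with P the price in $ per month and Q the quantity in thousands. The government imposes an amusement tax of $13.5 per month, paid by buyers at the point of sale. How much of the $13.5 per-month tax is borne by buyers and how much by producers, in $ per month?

Buyers bear $7.5 per month; producers bear $6 per month.

Before the tax: set 602 − 4P = 5P − 82 → P* = $76, Q* = 298.
With the tax collected from buyers, demand (in seller-price terms) shifts: Qd = 602 − 4(P + 13.5).
Solving gives Q = 268 with buyers paying $83.5 and producers receiving $70 (the $13.5 wedge).
Burden on buyers: $7.5; on producers: $6. (They sum to $13.5.)
The less price-elastic side of the market bears the larger share of a per-unit tax.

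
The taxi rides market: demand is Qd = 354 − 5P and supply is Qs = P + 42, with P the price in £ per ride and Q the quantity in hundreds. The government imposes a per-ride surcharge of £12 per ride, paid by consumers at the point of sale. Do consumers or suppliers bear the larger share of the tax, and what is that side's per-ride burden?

Before the tax: set 354 − 5P = P + 42 → P* = £52, Q* = 94.
With the tax collected from consumers, demand (in seller-price terms) shifts: Qd = 354 − 5(P + 12).
New equilibrium: consumers pay £54, suppliers receive £42, Q = 84. (Wedge: Pb − Ps = 12.)
Per-ride burden: consumers £2, suppliers £10.
Suppliers take the larger share because supply is less price-elastic here (demand slope 5 vs supply slope 1).
The less price-elastic side of the market bears the larger share of a per-unit tax.

Suppliers bear the larger share: £10 per ride.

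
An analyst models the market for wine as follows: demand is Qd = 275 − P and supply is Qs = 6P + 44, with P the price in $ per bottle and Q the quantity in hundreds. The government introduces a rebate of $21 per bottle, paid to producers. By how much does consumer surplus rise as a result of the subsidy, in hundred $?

Before the subsidy: set 275 − P = 6P + 44 → P* = $33, Q* = 242.
With a per-unit subsidy paid to producers, each receives P + 21 per unit sold, so supply becomes Qs = 6(P + 21) + 44.
New equilibrium: consumers pay $15, producers receive $36, Q = 260. (Wedge: Pb − Ps = −21.)
ΔCS is the trapezoid between Q = 260 and Q = 242 of height $18: ½ · (242 + 260) · 18 = $4518.

Consumer surplus rises by $4518 hundred.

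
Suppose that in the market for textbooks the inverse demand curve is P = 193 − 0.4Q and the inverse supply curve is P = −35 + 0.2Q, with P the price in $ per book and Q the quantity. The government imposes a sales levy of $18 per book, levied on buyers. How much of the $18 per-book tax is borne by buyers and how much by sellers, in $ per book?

Rewrite in direct form: Qd = 482.5 − 2.5P and Qs = 5P + 175.
Without the tax, 482.5 − 2.5P = 5P + 175 gives 7.5P = 307.5, so P* = $41 and Q* = 380.
With the tax collected from buyers, demand (in seller-price terms) shifts: Qd = 482.5 − 2.5(P + 18).
New equilibrium: buyers pay $53, sellers receive $35, Q = 350. (Wedge: Pb − Ps = 18.)
Burden on buyers: $12; on sellers: $6. (They sum to $18.)

Buyers bear $12 per book; sellers bear $6 per book.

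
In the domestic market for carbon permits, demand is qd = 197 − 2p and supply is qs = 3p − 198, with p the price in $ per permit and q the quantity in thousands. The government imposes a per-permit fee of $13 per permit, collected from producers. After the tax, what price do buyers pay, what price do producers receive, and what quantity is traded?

Without the tax, 197 − 2p = 3p − 198 gives 5p = 395, so p* = $79 and q* = 39.
With the tax collected from producers, supply shifts: qs = 3(p − 13) − 198.
New equilibrium: buyers pay $86.8, producers receive $73.8, q = 23.4. (Wedge: pb − ps = 13.)

Buyers pay $86.8; producers receive $73.8; quantity = 23.4.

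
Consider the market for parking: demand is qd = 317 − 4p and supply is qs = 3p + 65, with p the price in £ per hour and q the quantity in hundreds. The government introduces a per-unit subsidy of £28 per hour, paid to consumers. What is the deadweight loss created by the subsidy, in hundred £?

Deadweight loss = £672 hundred.

Without the subsidy, 317 − 4p = 3p + 65 gives 7p = 252, so p* = £36 and q* = 173.
With a per-unit subsidy paid to consumers, each effectively pays p − 28, so demand becomes qd = 317 − 4(p − 28).
Solving gives q = 221 with consumers paying £24 and producers receiving £52 (the £28 wedge).
Quantity rises by |ΔQ| = |173 − 221| = 48.
DWL = ½ · t · |ΔQ| = ½ · 28 · 48 = £672.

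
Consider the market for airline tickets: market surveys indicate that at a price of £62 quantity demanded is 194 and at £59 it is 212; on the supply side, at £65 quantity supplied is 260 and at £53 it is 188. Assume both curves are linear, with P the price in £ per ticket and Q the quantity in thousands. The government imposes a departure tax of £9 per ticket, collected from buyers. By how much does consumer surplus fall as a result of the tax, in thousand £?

Consumer surplus falls by £920.25 thousand.

Demand slope: (212 − 194)/(59 − 62) = -6, so Qd = 566 − 6P.
Supply slope: (188 − 260)/(53 − 65) = 6, so Qs = 6P − 130.
Without the tax, 566 − 6P = 6P − 130 gives 12P = 696, so P* = £58 and Q* = 218.
With the tax collected from buyers, demand (in seller-price terms) shifts: Qd = 566 − 6(P + 9).
Solving gives Q = 191 with buyers paying £62.5 and producers receiving £53.5 (the £9 wedge).
ΔCS is the trapezoid between Q = 191 and Q = 218 of height £4.5: ½ · (218 + 191) · 4.5 = £920.25.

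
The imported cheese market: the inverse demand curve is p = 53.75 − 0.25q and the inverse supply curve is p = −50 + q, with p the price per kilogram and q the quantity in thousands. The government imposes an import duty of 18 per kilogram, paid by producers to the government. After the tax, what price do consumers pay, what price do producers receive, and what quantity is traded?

Inverting to q(p) form: qd = 215 − 4p; qs = p + 50.
Before the tax: set 215 − 4p = p + 50 → p* = 33, q* = 83.
With the tax collected from producers, supply shifts: qs = (p − 18) + 50.
Solving gives q = 68.6 with consumers paying 36.6 and producers receiving 18.6 (the 18 wedge).
The less price-elastic side of the market bears the larger share of a per-unit tax.

Consumers pay 36.6; producers receive 18.6; quantity = 68.6.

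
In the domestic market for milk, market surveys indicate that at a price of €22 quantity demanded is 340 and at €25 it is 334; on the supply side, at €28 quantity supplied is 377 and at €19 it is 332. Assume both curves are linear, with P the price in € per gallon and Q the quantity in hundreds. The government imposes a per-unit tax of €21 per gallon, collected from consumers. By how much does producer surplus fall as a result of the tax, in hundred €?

Demand slope: (334 − 340)/(25 − 22) = -2, so Qd = 384 − 2P.
Supply slope: (332 − 377)/(19 − 28) = 5, so Qs = 5P + 237.
Before the tax: set 384 − 2P = 5P + 237 → P* = €21, Q* = 342.
With the tax collected from consumers, demand (in seller-price terms) shifts: Qd = 384 − 2(P + 21).
New equilibrium: consumers pay €36, suppliers receive €15, Q = 312. (Wedge: Pb − Ps = 21.)
ΔPS is the trapezoid between Q = 312 and Q = 342 of height €6: ½ · (342 + 312) · 6 = €1962.

Producer surplus falls by €1962 hundred.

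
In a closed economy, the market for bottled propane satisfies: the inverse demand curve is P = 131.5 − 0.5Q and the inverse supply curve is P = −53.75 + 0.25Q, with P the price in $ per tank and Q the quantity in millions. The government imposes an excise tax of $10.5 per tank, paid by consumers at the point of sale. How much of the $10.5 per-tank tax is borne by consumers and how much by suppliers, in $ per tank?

Inverting to Q(P) form: Qd = 263 − 2P; Qs = 4P + 215.
Without the tax, 263 − 2P = 4P + 215 gives 6P = 48, so P* = $8 and Q* = 247.
With the tax collected from consumers, demand (in seller-price terms) shifts: Qd = 263 − 2(P + 10.5).
New equilibrium: consumers pay $15, suppliers receive $4.5, Q = 233. (Wedge: Pb − Ps = 10.5.)
Burden on consumers: $7; on suppliers: $3.5. (They sum to $10.5.)

Consumers bear $7 per tank; suppliers bear $3.5 per tank.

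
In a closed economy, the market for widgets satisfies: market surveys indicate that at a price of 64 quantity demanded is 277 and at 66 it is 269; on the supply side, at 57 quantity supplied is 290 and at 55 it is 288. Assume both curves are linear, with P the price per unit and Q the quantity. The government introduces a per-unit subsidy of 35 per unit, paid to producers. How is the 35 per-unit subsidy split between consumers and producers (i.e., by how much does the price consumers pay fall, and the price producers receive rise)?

Demand slope: (269 − 277)/(66 − 64) = -4, so Qd = 533 − 4P.
Supply slope: (288 − 290)/(55 − 57) = 1, so Qs = P + 233.
Without the subsidy, 533 − 4P = P + 233 gives 5P = 300, so P* = 60 and Q* = 293.
With a per-unit subsidy paid to producers, each receives P + 35 per unit sold, so supply becomes Qs = (P + 35) + 233.
Solving gives Q = 321 with consumers paying 53 and producers receiving 88 (the 35 wedge).
Gain to consumers: 7; to producers: 28. (They sum to 35.)

Consumers gain 7 per unit; producers gain 28 per unit.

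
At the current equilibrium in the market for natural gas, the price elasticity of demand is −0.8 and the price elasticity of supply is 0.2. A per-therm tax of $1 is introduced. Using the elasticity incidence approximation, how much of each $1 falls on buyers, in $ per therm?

Buyers bear ≈ $0.2 per therm.

Incidence ratio: buyers' share ≈ εs / (εs + |εd|) = 0.2 / (0.2 + 0.8) = 0.2.
So buyers bear ≈ 0.2 × $1 = $0.2; suppliers bear $0.8.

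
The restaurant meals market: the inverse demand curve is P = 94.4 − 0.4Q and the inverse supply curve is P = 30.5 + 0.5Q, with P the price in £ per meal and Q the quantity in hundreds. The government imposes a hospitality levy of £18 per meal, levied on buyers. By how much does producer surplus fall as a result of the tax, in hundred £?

Producer surplus falls by £610 hundred.

Inverting to Q(P) form: Qd = 236 − 2.5P; Qs = 2P − 61.
Before the tax: set 236 − 2.5P = 2P − 61 → P* = £66, Q* = 71.
With the tax collected from buyers, demand (in seller-price terms) shifts: Qd = 236 − 2.5(P + 18).
Solving gives Q = 51 with buyers paying £74 and producers receiving £56 (the £18 wedge).
ΔPS is the trapezoid between Q = 51 and Q = 71 of height £10: ½ · (71 + 51) · 10 = £610.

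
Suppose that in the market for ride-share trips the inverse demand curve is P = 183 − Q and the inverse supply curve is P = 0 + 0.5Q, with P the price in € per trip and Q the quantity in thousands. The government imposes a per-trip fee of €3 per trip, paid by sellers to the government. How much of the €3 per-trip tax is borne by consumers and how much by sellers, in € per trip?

Consumers bear €2 per trip; sellers bear €1 per trip.

Rewrite in direct form: Qd = 183 − P and Qs = 2P.
Without the tax, 183 − P = 2P gives 3P = 183, so P* = €61 and Q* = 122.
With the tax collected from sellers, supply shifts: Qs = 2(P − 3).
Solving gives Q = 120 with consumers paying €63 and sellers receiving €60 (the €3 wedge).
Burden on consumers: €2; on sellers: €1. (They sum to €3.)
The less price-elastic side of the market bears the larger share of a per-unit tax.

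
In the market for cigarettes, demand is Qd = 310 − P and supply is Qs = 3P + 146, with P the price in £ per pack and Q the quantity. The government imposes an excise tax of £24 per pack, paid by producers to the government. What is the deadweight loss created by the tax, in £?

Before the tax: set 310 − P = 3P + 146 → P* = £41, Q* = 269.
With the tax collected from producers, supply shifts: Qs = 3(P − 24) + 146.
New equilibrium: buyers pay £59, producers receive £35, Q = 251. (Wedge: Pb − Ps = 24.)
Quantity falls by |ΔQ| = |269 − 251| = 18.
DWL = ½ · t · |ΔQ| = ½ · 24 · 18 = £216.

Deadweight loss = £216.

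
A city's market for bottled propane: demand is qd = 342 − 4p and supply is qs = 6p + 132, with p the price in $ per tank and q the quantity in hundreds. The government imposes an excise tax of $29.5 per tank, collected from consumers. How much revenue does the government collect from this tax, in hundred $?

Without the tax, 342 − 4p = 6p + 132 gives 10p = 210, so p* = $21 and q* = 258.
With the tax collected from consumers, demand (in seller-price terms) shifts: qd = 342 − 4(p + 29.5).
Solving gives q = 187.2 with consumers paying $38.7 and producers receiving $9.2 (the $29.5 wedge).
Revenue = t · Q = 29.5 · 187.2 = $5522.4.

Tax revenue = $5522.4 hundred.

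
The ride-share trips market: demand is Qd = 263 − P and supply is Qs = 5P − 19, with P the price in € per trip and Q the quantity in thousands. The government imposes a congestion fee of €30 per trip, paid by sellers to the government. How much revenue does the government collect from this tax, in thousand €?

Without the tax, 263 − P = 5P − 19 gives 6P = 282, so P* = €47 and Q* = 216.
With the tax collected from sellers, supply shifts: Qs = 5(P − 30) − 19.
Solving gives Q = 191 with buyers paying €72 and sellers receiving €42 (the €30 wedge).
Revenue = t · Q = 30 · 191 = €5730.

Tax revenue = €5730 thousand.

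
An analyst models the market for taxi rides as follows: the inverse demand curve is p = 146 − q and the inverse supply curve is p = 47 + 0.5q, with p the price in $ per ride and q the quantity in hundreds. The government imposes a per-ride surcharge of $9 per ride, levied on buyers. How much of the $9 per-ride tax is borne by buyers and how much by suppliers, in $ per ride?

Rewrite in direct form: qd = 146 − p and qs = 2p − 94.
Before the tax: set 146 − p = 2p − 94 → p* = $80, q* = 66.
With the tax collected from buyers, demand (in seller-price terms) shifts: qd = 146 − (p + 9).
New equilibrium: buyers pay $86, suppliers receive $77, q = 60. (Wedge: pb − ps = 9.)
Burden on buyers: $6; on suppliers: $3. (They sum to $9.)
The less price-elastic side of the market bears the larger share of a per-unit tax.

Buyers bear $6 per ride; suppliers bear $3 per ride.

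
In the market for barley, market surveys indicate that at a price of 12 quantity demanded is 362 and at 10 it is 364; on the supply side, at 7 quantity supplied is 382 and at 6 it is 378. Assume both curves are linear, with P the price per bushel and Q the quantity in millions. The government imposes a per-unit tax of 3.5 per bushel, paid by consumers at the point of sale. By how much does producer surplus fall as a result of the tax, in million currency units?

Demand slope: (364 − 362)/(10 − 12) = -1, so Qd = 374 − P.
Supply slope: (378 − 382)/(6 − 7) = 4, so Qs = 4P + 354.
Without the tax, 374 − P = 4P + 354 gives 5P = 20, so P* = 4 and Q* = 370.
With the tax collected from consumers, demand (in seller-price terms) shifts: Qd = 374 − (P + 3.5).
New equilibrium: consumers pay 6.8, producers receive 3.3, Q = 367.2. (Wedge: Pb − Ps = 3.5.)
ΔPS is the trapezoid between Q = 367.2 and Q = 370 of height 0.7: ½ · (370 + 367.2) · 0.7 = 258.02.

Producer surplus falls by 258.02 million.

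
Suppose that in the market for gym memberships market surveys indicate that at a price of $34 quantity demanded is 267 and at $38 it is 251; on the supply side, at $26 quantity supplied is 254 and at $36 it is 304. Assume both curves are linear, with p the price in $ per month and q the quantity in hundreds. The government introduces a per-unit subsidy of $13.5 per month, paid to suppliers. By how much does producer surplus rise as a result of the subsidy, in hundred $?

Demand slope: (251 − 267)/(38 − 34) = -4, so qd = 403 − 4p.
Supply slope: (304 − 254)/(36 − 26) = 5, so qs = 5p + 124.
Without the subsidy, 403 − 4p = 5p + 124 gives 9p = 279, so p* = $31 and q* = 279.
With a per-unit subsidy paid to suppliers, each receives p + 13.5 per unit sold, so supply becomes qs = 5(p + 13.5) + 124.
New equilibrium: consumers pay $23.5, suppliers receive $37, q = 309. (Wedge: pb − ps = −13.5.)
ΔPS is the trapezoid between Q = 309 and Q = 279 of height $6: ½ · (279 + 309) · 6 = $1764.

Producer surplus rises by $1764 hundred.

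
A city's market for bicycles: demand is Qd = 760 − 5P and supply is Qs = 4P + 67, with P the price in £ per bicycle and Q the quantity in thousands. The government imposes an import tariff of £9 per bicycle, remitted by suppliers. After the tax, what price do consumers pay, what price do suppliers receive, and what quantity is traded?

Consumers pay £81; suppliers receive £72; quantity = 355.

Without the tax, 760 − 5P = 4P + 67 gives 9P = 693, so P* = £77 and Q* = 375.
With the tax collected from suppliers, supply shifts: Qs = 4(P − 9) + 67.
New equilibrium: consumers pay £81, suppliers receive £72, Q = 355. (Wedge: Pb − Ps = 9.)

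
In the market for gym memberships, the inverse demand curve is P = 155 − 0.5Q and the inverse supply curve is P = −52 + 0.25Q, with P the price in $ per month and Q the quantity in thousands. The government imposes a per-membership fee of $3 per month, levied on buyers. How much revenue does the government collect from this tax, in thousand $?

Tax revenue = $816 thousand.

Rewrite in direct form: Qd = 310 − 2P and Qs = 4P + 208.
Before the tax: set 310 − 2P = 4P + 208 → P* = $17, Q* = 276.
With the tax collected from buyers, demand (in seller-price terms) shifts: Qd = 310 − 2(P + 3).
Solving gives Q = 272 with buyers paying $19 and suppliers receiving $16 (the $3 wedge).
Revenue = t · Q = 3 · 272 = $816.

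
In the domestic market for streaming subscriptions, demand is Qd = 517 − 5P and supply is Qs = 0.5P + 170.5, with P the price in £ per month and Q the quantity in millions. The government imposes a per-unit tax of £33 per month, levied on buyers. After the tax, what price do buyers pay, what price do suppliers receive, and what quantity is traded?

Without the tax, 517 − 5P = 0.5P + 170.5 gives 5.5P = 346.5, so P* = £63 and Q* = 202.
With the tax collected from buyers, demand (in seller-price terms) shifts: Qd = 517 − 5(P + 33).
New equilibrium: buyers pay £66, suppliers receive £33, Q = 187. (Wedge: Pb − Ps = 33.)
The less price-elastic side of the market bears the larger share of a per-unit tax.

Buyers pay £66; suppliers receive £33; quantity = 187.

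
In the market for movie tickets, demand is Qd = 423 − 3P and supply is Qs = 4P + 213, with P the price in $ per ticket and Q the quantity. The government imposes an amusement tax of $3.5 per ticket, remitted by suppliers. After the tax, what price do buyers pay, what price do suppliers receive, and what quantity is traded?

Buyers pay $32; suppliers receive $28.5; quantity = 327.

Without the tax, 423 − 3P = 4P + 213 gives 7P = 210, so P* = $30 and Q* = 333.
With the tax collected from suppliers, supply shifts: Qs = 4(P − 3.5) + 213.
New equilibrium: buyers pay $32, suppliers receive $28.5, Q = 327. (Wedge: Pb − Ps = 3.5.)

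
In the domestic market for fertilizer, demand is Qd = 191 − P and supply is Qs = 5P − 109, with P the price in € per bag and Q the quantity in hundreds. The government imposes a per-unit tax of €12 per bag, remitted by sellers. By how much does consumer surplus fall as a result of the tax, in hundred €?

Consumer surplus falls by €1360 hundred.

Before the tax: set 191 − P = 5P − 109 → P* = €50, Q* = 141.
With the tax collected from sellers, supply shifts: Qs = 5(P − 12) − 109.
New equilibrium: consumers pay €60, sellers receive €48, Q = 131. (Wedge: Pb − Ps = 12.)
ΔCS is the trapezoid between Q = 131 and Q = 141 of height €10: ½ · (141 + 131) · 10 = €1360.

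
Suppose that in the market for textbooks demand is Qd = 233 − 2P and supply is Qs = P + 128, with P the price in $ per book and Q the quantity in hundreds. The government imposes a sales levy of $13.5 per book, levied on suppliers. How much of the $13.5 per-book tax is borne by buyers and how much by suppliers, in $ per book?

Without the tax, 233 − 2P = P + 128 gives 3P = 105, so P* = $35 and Q* = 163.
With the tax collected from suppliers, supply shifts: Qs = (P − 13.5) + 128.
Solving gives Q = 154 with buyers paying $39.5 and suppliers receiving $26 (the $13.5 wedge).
Burden on buyers: $4.5; on suppliers: $9. (They sum to $13.5.)

Buyers bear $4.5 per book; suppliers bear $9 per book.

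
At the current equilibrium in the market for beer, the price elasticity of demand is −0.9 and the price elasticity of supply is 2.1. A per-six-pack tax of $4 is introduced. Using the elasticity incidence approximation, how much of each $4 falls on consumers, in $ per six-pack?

Consumers bear ≈ $2.8 per six-pack.

Incidence ratio: consumers' share ≈ εs / (εs + |εd|) = 2.1 / (2.1 + 0.9) = 0.7.
So consumers bear ≈ 0.7 × $4 = $2.8; suppliers bear $1.2.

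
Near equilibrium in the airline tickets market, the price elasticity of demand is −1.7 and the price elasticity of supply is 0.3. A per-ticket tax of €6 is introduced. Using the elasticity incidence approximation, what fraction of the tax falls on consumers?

Incidence ratio: consumers' share ≈ εs / (εs + |εd|) = 0.3 / (0.3 + 1.7) = 0.15.
Supply is the less elastic side, so consumers bear the smaller share.

Consumers' share ≈ 0.15.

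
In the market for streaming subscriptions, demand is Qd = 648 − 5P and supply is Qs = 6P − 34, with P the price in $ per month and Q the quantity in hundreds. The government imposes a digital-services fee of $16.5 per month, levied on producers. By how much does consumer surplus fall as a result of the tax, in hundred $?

Consumer surplus falls by $2839.5 hundred.

Without the tax, 648 − 5P = 6P − 34 gives 11P = 682, so P* = $62 and Q* = 338.
With the tax collected from producers, supply shifts: Qs = 6(P − 16.5) − 34.
New equilibrium: consumers pay $71, producers receive $54.5, Q = 293. (Wedge: Pb − Ps = 16.5.)
ΔCS is the trapezoid between Q = 293 and Q = 338 of height $9: ½ · (338 + 293) · 9 = $2839.5.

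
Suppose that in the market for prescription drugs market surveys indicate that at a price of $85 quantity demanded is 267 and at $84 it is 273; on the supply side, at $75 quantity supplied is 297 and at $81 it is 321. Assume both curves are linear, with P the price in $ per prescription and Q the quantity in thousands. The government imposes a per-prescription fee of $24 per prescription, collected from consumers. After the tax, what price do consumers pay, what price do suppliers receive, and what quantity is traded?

Demand slope: (273 − 267)/(84 − 85) = -6, so Qd = 777 − 6P.
Supply slope: (321 − 297)/(81 − 75) = 4, so Qs = 4P − 3.
Without the tax, 777 − 6P = 4P − 3 gives 10P = 780, so P* = $78 and Q* = 309.
With the tax collected from consumers, demand (in seller-price terms) shifts: Qd = 777 − 6(P + 24).
Solving gives Q = 251.4 with consumers paying $87.6 and suppliers receiving $63.6 (the $24 wedge).
The less price-elastic side of the market bears the larger share of a per-unit tax.

Consumers pay $87.6; suppliers receive $63.6; quantity = 251.4.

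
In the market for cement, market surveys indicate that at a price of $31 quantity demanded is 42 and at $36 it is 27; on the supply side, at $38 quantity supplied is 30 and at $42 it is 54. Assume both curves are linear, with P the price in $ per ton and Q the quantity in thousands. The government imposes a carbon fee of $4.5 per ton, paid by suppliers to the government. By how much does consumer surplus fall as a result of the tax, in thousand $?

Demand slope: (27 − 42)/(36 − 31) = -3, so Qd = 135 − 3P.
Supply slope: (54 − 30)/(42 − 38) = 6, so Qs = 6P − 198.
Without the tax, 135 − 3P = 6P − 198 gives 9P = 333, so P* = $37 and Q* = 24.
With the tax collected from suppliers, supply shifts: Qs = 6(P − 4.5) − 198.
Solving gives Q = 15 with buyers paying $40 and suppliers receiving $35.5 (the $4.5 wedge).
ΔCS is the trapezoid between Q = 15 and Q = 24 of height $3: ½ · (24 + 15) · 3 = $58.5.

Consumer surplus falls by $58.5 thousand.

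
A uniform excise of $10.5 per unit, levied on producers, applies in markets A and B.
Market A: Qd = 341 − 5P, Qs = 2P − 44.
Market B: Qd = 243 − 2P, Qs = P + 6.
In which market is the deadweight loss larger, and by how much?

Market A: pre-tax P* = $55, Q* = 66; post-tax Q = 51; deadweight loss = $78.75.
Market B: pre-tax P* = $79, Q* = 85; post-tax Q = 78; deadweight loss = $36.75.
Difference: $78.75 vs $36.75 → market A is larger by $42.

Market A, by $42.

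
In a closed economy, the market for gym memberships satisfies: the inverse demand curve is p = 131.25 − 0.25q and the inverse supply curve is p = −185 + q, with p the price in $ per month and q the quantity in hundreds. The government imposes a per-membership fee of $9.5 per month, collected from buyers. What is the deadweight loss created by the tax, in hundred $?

Deadweight loss = $36.1 hundred.

Rewrite in direct form: qd = 525 − 4p and qs = p + 185.
Before the tax: set 525 − 4p = p + 185 → p* = $68, q* = 253.
With the tax collected from buyers, demand (in seller-price terms) shifts: qd = 525 − 4(p + 9.5).
Solving gives q = 245.4 with buyers paying $69.9 and sellers receiving $60.4 (the $9.5 wedge).
Quantity falls by |ΔQ| = |253 − 245.4| = 7.6.
DWL = ½ · t · |ΔQ| = ½ · 9.5 · 7.6 = $36.1.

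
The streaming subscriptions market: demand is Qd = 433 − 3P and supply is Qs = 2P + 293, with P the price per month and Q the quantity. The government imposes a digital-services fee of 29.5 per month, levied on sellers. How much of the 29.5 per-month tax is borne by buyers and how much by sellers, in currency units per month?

Buyers bear 11.8 per month; sellers bear 17.7 per month.

Before the tax: set 433 − 3P = 2P + 293 → P* = 28, Q* = 349.
With the tax collected from sellers, supply shifts: Qs = 2(P − 29.5) + 293.
New equilibrium: buyers pay 39.8, sellers receive 10.3, Q = 313.6. (Wedge: Pb − Ps = 29.5.)
Burden on buyers: 11.8; on sellers: 17.7. (They sum to 29.5.)
The less price-elastic side of the market bears the larger share of a per-unit tax.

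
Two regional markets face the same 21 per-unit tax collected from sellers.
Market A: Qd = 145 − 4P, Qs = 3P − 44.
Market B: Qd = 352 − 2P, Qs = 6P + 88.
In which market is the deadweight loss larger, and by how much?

Market A, by 47.25.

Market A: pre-tax P* = 27, Q* = 37; post-tax Q = 1; deadweight loss = 378.
Market B: pre-tax P* = 33, Q* = 286; post-tax Q = 254.5; deadweight loss = 330.75.
Difference: 378 vs 330.75 → market A is larger by 47.25.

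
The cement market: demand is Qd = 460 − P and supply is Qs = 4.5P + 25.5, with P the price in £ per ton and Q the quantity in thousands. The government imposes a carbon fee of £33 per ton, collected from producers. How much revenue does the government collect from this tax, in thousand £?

Without the tax, 460 − P = 4.5P + 25.5 gives 5.5P = 434.5, so P* = £79 and Q* = 381.
With the tax collected from producers, supply shifts: Qs = 4.5(P − 33) + 25.5.
New equilibrium: buyers pay £106, producers receive £73, Q = 354. (Wedge: Pb − Ps = 33.)
Revenue = t · Q = 33 · 354 = £11682.

Tax revenue = £11682 thousand.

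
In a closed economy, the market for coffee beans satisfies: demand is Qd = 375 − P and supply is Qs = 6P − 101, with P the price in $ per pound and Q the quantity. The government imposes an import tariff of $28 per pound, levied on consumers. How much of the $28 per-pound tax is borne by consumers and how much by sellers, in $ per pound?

Consumers bear $24 per pound; sellers bear $4 per pound.

Before the tax: set 375 − P = 6P − 101 → P* = $68, Q* = 307.
With the tax collected from consumers, demand (in seller-price terms) shifts: Qd = 375 − (P + 28).
Solving gives Q = 283 with consumers paying $92 and sellers receiving $64 (the $28 wedge).
Burden on consumers: $24; on sellers: $4. (They sum to $28.)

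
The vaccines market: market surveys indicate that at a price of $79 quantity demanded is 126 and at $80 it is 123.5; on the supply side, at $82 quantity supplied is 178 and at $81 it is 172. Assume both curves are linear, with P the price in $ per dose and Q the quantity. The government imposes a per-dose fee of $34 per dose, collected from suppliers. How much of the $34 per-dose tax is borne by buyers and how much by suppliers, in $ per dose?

Buyers bear $24 per dose; suppliers bear $10 per dose.

Demand slope: (123.5 − 126)/(80 − 79) = -2.5, so Qd = 323.5 − 2.5P.
Supply slope: (172 − 178)/(81 − 82) = 6, so Qs = 6P − 314.
Without the tax, 323.5 − 2.5P = 6P − 314 gives 8.5P = 637.5, so P* = $75 and Q* = 136.
With the tax collected from suppliers, supply shifts: Qs = 6(P − 34) − 314.
New equilibrium: buyers pay $99, suppliers receive $65, Q = 76. (Wedge: Pb − Ps = 34.)
Burden on buyers: $24; on suppliers: $10. (They sum to $34.)
The less price-elastic side of the market bears the larger share of a per-unit tax.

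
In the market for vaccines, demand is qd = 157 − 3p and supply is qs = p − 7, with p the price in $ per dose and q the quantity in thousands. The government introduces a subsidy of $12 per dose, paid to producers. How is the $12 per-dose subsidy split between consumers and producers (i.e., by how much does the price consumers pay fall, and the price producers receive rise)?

Without the subsidy, 157 − 3p = p − 7 gives 4p = 164, so p* = $41 and q* = 34.
With a per-unit subsidy paid to producers, each receives p + 12 per unit sold, so supply becomes qs = (p + 12) − 7.
New equilibrium: consumers pay $38, producers receive $50, q = 43. (Wedge: pb − ps = −12.)
Gain to consumers: $3; to producers: $9. (They sum to $12.)

Consumers gain $3 per dose; producers gain $9 per dose.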